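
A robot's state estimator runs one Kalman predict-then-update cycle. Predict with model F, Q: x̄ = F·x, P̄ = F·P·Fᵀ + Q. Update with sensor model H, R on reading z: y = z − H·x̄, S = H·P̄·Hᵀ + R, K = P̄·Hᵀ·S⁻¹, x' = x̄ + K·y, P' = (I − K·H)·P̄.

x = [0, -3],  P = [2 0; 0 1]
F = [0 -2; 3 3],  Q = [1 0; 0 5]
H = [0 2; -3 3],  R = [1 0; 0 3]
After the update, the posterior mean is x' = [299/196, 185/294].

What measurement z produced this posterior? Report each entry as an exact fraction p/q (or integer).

x̄ = F·x = [6, -9]
P̄ = F·P·Fᵀ + Q = [5 -6; -6 32]
S = H·P̄·Hᵀ + R = [129 228; 228 444]
K = P̄·Hᵀ·S⁻¹ = [61/147 -169/588; 202/441 19/882]
x' − x̄ = [-877/196, 2831/294] = K·y
y = (KᵀK)⁻¹·Kᵀ·(x' − x̄) = [19, 43]
z = y + H·x̄ = [19, 43] + [-18, -45] = [1, -2]

z = [1, -2]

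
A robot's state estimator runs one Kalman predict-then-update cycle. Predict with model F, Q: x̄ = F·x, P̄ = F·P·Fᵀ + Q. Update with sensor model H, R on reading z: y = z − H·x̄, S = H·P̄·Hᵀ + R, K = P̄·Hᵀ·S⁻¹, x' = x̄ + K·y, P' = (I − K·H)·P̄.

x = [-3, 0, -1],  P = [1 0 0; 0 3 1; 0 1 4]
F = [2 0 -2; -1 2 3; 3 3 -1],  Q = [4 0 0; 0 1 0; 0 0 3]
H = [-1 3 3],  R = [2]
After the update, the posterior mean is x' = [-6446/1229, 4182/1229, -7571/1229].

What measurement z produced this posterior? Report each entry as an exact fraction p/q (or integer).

x̄ = F·x = [-4, 0, -8]
P̄ = F·P·Fᵀ + Q = [24 -30 8; -30 62 10; 8 10 37]
S = H·P̄·Hᵀ + R = [1229]
K = P̄·Hᵀ·S⁻¹ = [-90/1229; 246/1229; 133/1229]
x' − x̄ = [-1530/1229, 4182/1229, 2261/1229] = K·y
y = (KᵀK)⁻¹·Kᵀ·(x' − x̄) = [17]
z = y + H·x̄ = [17] + [-20] = [-3]

z = [-3]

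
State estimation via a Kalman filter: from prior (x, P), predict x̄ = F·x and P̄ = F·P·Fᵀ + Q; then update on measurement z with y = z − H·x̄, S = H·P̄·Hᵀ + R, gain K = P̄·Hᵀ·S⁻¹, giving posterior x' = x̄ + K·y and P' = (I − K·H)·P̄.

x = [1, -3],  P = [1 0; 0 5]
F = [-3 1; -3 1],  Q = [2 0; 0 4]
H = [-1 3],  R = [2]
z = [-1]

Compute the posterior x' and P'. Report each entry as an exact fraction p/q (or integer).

x' = [-145/48, -17/12]
P' = [215/24 19/6; 19/6 4/3]

x̄ = F·x = [-6, -6]
P̄ = F·P·Fᵀ + Q = [16 14; 14 18]
y = z − H·x̄ = [11]
S = H·P̄·Hᵀ + R = [96]
K = P̄·Hᵀ·S⁻¹ = [13/48; 5/12]
x' = x̄ + K·y = [-145/48, -17/12]
P' = (I − K·H)·P̄ = [215/24 19/6; 19/6 4/3]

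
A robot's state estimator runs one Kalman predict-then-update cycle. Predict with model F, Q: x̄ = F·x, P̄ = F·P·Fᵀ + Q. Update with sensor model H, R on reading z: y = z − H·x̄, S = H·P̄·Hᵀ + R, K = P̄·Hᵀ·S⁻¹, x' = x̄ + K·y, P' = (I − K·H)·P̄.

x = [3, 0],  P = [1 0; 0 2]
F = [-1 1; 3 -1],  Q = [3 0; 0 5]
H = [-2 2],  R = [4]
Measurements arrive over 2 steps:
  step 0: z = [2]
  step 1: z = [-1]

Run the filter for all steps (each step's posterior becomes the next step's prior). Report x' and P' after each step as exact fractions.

step 0: x' = [2/3, 2], P' = [7/3 2; 2 29/11]
step 1: x' = [1881/1642, 1005/1642], P' = [2222/821 2037/821; 2037/821 2640/821]

step 0: x̄ = F·x = [-3, 9]
step 0: P̄ = F·P·Fᵀ + Q = [6 -5; -5 16]
step 0: y = z − H·x̄ = [-22]
step 0: S = H·P̄·Hᵀ + R = [132]
step 0: K = P̄·Hᵀ·S⁻¹ = [-1/6; 7/22]
step 0: x' = x̄ + K·y = [2/3, 2]
step 0: P' = (I − K·H)·P̄ = [7/3 2; 2 29/11]
step 1: x̄ = F·x = [4/3, 0]
step 1: P̄ = F·P·Fᵀ + Q = [131/33 -18/11; -18/11 183/11]
step 1: y = z − H·x̄ = [5/3]
step 1: S = H·P̄·Hᵀ + R = [3284/33]
step 1: K = P̄·Hᵀ·S⁻¹ = [-185/1642; 603/1642]
step 1: x' = x̄ + K·y = [1881/1642, 1005/1642]
step 1: P' = (I − K·H)·P̄ = [2222/821 2037/821; 2037/821 2640/821]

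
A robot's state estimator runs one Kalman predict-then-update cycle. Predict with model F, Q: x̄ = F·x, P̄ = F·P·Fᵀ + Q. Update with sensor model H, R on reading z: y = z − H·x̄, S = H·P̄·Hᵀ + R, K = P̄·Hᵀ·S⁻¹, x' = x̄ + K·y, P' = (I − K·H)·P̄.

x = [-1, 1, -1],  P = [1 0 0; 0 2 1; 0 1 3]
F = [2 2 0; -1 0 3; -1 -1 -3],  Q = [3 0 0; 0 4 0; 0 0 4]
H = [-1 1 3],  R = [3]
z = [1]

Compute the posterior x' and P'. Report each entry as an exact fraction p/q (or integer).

x' = [47/50, -41/50, 47/50]
P' = [2291/300 -1573/300 1241/300; -1573/300 6119/300 -2623/300; 1241/300 -2623/300 1391/300]

x̄ = F·x = [0, -2, 3]
P̄ = F·P·Fᵀ + Q = [15 4 -12; 4 32 -29; -12 -29 40]
y = z − H·x̄ = [-6]
S = H·P̄·Hᵀ + R = [300]
K = P̄·Hᵀ·S⁻¹ = [-47/300; -59/300; 103/300]
x' = x̄ + K·y = [47/50, -41/50, 47/50]
P' = (I − K·H)·P̄ = [2291/300 -1573/300 1241/300; -1573/300 6119/300 -2623/300; 1241/300 -2623/300 1391/300]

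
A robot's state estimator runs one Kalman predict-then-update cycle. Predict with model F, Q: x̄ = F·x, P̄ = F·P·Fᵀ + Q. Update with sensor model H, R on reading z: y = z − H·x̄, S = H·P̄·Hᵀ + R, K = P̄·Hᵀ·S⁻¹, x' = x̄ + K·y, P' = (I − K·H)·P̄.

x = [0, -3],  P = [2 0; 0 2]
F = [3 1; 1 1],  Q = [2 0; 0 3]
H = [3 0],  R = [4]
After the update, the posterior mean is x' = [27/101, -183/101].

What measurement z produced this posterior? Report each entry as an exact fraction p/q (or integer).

z = [1]

x̄ = F·x = [-3, -3]
P̄ = F·P·Fᵀ + Q = [22 8; 8 7]
S = H·P̄·Hᵀ + R = [202]
K = P̄·Hᵀ·S⁻¹ = [33/101; 12/101]
x' − x̄ = [330/101, 120/101] = K·y
y = (KᵀK)⁻¹·Kᵀ·(x' − x̄) = [10]
z = y + H·x̄ = [10] + [-9] = [1]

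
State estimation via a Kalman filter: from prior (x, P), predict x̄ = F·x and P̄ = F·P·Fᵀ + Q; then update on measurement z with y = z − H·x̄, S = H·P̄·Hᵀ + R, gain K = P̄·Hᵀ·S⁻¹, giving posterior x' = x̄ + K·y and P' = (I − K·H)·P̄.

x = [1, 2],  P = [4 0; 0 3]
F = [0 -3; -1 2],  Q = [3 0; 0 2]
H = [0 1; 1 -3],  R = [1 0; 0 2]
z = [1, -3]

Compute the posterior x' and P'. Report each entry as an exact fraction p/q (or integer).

x' = [-474/277, 147/277]
P' = [1218/277 306/277; 306/277 126/277]

x̄ = F·x = [-6, 3]
P̄ = F·P·Fᵀ + Q = [30 -18; -18 18]
y = z − H·x̄ = [-2, 12]
S = H·P̄·Hᵀ + R = [19 -72; -72 302]
K = P̄·Hᵀ·S⁻¹ = [306/277 150/277; 126/277 -36/277]
x' = x̄ + K·y = [-474/277, 147/277]
P' = (I − K·H)·P̄ = [1218/277 306/277; 306/277 126/277]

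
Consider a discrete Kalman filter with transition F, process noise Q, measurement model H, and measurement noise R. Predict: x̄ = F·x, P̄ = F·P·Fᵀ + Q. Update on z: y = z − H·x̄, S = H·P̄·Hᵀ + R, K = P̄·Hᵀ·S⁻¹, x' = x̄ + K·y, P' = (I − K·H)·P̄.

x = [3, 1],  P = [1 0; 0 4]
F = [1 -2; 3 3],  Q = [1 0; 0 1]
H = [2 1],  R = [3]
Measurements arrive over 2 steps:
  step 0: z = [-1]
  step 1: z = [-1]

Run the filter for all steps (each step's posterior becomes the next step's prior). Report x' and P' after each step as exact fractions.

step 0: x̄ = F·x = [1, 12]
step 0: P̄ = F·P·Fᵀ + Q = [18 -21; -21 46]
step 0: y = z − H·x̄ = [-15]
step 0: S = H·P̄·Hᵀ + R = [37]
step 0: K = P̄·Hᵀ·S⁻¹ = [15/37; 4/37]
step 0: x' = x̄ + K·y = [-188/37, 384/37]
step 0: P' = (I − K·H)·P̄ = [441/37 -837/37; -837/37 1686/37]
step 1: x̄ = F·x = [-956/37, 588/37]
step 1: P̄ = F·P·Fᵀ + Q = [10570/37 -6282/37; -6282/37 4114/37]
step 1: y = z − H·x̄ = [1287/37]
step 1: S = H·P̄·Hᵀ + R = [21377/37]
step 1: K = P̄·Hᵀ·S⁻¹ = [14858/21377; -8450/21377]
step 1: x' = x̄ + K·y = [-35518/21377, 45798/21377]
step 1: P' = (I − K·H)·P̄ = [140398/21377 -236222/21377; -236222/21377 447094/21377]

step 0: x' = [-188/37, 384/37], P' = [441/37 -837/37; -837/37 1686/37]
step 1: x' = [-35518/21377, 45798/21377], P' = [140398/21377 -236222/21377; -236222/21377 447094/21377]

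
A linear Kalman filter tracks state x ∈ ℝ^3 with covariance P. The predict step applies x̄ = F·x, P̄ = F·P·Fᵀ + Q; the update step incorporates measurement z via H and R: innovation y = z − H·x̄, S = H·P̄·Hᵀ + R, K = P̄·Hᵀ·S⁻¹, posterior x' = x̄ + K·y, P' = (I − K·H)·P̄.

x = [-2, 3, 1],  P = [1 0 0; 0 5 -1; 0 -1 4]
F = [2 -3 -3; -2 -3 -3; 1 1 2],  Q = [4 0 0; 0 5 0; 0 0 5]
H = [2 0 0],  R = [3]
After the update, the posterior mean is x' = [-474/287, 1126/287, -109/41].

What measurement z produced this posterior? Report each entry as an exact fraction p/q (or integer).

x̄ = F·x = [-16, -8, 3]
P̄ = F·P·Fᵀ + Q = [71 59 -28; 59 72 -32; -28 -32 23]
S = H·P̄·Hᵀ + R = [287]
K = P̄·Hᵀ·S⁻¹ = [142/287; 118/287; -8/41]
x' − x̄ = [4118/287, 3422/287, -232/41] = K·y
y = (KᵀK)⁻¹·Kᵀ·(x' − x̄) = [29]
z = y + H·x̄ = [29] + [-32] = [-3]

z = [-3]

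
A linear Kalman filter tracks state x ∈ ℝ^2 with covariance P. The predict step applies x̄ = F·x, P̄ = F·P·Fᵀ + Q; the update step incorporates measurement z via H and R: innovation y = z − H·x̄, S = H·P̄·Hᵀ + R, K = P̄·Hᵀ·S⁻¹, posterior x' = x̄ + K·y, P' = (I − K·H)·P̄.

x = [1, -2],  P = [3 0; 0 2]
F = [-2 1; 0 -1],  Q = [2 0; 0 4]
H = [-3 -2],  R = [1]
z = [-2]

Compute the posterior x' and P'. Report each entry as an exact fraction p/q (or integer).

x' = [-28/29, 70/29]
P' = [384/145 -554/145; -554/145 834/145]

x̄ = F·x = [-4, 2]
P̄ = F·P·Fᵀ + Q = [16 -2; -2 6]
y = z − H·x̄ = [-10]
S = H·P̄·Hᵀ + R = [145]
K = P̄·Hᵀ·S⁻¹ = [-44/145; -6/145]
x' = x̄ + K·y = [-28/29, 70/29]
P' = (I − K·H)·P̄ = [384/145 -554/145; -554/145 834/145]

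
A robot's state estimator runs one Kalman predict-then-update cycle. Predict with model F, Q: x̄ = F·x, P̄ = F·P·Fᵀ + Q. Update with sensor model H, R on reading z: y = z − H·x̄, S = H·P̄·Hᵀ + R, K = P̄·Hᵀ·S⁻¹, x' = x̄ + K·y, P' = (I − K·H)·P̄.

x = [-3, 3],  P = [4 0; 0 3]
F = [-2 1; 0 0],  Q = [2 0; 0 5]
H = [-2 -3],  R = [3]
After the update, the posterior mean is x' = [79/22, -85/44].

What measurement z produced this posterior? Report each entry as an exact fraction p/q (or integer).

z = [-1]

x̄ = F·x = [9, 0]
P̄ = F·P·Fᵀ + Q = [21 0; 0 5]
S = H·P̄·Hᵀ + R = [132]
K = P̄·Hᵀ·S⁻¹ = [-7/22; -5/44]
x' − x̄ = [-119/22, -85/44] = K·y
y = (KᵀK)⁻¹·Kᵀ·(x' − x̄) = [17]
z = y + H·x̄ = [17] + [-18] = [-1]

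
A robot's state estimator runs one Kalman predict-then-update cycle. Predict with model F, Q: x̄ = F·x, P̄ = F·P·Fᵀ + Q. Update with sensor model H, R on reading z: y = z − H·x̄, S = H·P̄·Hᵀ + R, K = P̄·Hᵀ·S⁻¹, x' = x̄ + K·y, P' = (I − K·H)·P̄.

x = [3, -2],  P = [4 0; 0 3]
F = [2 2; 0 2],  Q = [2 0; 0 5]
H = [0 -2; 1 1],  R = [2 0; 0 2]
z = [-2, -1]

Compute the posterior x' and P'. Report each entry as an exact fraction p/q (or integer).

x' = [-100/97, 179/291]
P' = [210/97 -38/97; -38/97 400/873]

x̄ = F·x = [2, -4]
P̄ = F·P·Fᵀ + Q = [30 12; 12 17]
y = z − H·x̄ = [-10, 1]
S = H·P̄·Hᵀ + R = [70 -58; -58 73]
K = P̄·Hᵀ·S⁻¹ = [38/97 86/97; -400/873 29/873]
x' = x̄ + K·y = [-100/97, 179/291]
P' = (I − K·H)·P̄ = [210/97 -38/97; -38/97 400/873]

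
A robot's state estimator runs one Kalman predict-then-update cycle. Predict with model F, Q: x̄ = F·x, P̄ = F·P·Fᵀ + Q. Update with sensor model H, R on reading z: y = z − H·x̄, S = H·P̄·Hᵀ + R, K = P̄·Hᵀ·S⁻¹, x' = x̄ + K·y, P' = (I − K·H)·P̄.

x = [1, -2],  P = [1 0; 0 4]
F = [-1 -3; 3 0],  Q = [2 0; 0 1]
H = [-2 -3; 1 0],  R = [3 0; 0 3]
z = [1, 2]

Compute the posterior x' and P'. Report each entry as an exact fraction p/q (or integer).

x' = [683/465, -36/31]
P' = [394/155 -51/31; -51/31 43/31]

x̄ = F·x = [5, 3]
P̄ = F·P·Fᵀ + Q = [39 -3; -3 10]
y = z − H·x̄ = [20, -3]
S = H·P̄·Hᵀ + R = [213 -69; -69 42]
K = P̄·Hᵀ·S⁻¹ = [-23/465 394/465; -9/31 -17/31]
x' = x̄ + K·y = [683/465, -36/31]
P' = (I − K·H)·P̄ = [394/155 -51/31; -51/31 43/31]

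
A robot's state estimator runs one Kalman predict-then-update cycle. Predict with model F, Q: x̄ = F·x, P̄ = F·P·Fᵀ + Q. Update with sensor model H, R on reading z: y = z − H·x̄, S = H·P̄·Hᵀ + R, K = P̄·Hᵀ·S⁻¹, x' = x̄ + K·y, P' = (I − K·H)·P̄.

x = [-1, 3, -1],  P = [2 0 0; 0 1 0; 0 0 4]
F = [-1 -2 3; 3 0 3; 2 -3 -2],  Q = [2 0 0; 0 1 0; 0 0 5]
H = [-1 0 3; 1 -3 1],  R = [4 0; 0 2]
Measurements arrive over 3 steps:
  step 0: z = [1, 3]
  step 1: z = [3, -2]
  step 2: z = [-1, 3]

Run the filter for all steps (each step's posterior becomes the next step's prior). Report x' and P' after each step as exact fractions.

step 0: x' = [-1019108/86359, -76092/12337, -316311/86359], P' = [1685102/86359 106500/12337 540542/86359; 106500/12337 50434/12337 35952/12337; 540542/86359 35952/12337 211130/86359]
step 1: x' = [81294691497/35784592085, 70702227657/35784592085, 62671750992/35784592085], P' = [156682177706/35784592085 66163951416/35784592085 46238861366/35784592085; 66163951416/35784592085 37530823106/35784592085 24542349756/35784592085; 46238861366/35784592085 24542349756/35784592085 28822014526/35784592085]
step 2: x' = [806855862392989/3314930019543511, -3344522363725272/3314930019543511, -1305365721265950/3314930019543511], P' = [14451009648022342/3314930019543511 6103991151686424/3314930019543511 4270299823354362/3314930019543511; 6103991151686424/3314930019543511 3464544236126614/3314930019543511 2267282096475492/3314930019543511; 4270299823354362/3314930019543511 2267282096475492/3314930019543511 2667159281343522/3314930019543511]

step 0: x̄ = F·x = [-8, -6, -9]
step 0: P̄ = F·P·Fᵀ + Q = [44 30 -22; 30 55 -12; -22 -12 38]
step 0: y = z − H·x̄ = [20, 2]
step 0: S = H·P̄·Hᵀ + R = [522 224; 224 427]
step 0: K = P̄·Hᵀ·S⁻¹ = [-2267/12337 -5428/86359; 339/12337 -4425/12337; 3316/12337 -1660/86359]
step 0: x' = x̄ + K·y = [-1019108/86359, -76092/12337, -316311/86359]
step 0: P' = (I − K·H)·P̄ = [1685102/86359 106500/12337 540542/86359; 106500/12337 50434/12337 35952/12337; 540542/86359 35952/12337 211130/86359]
step 1: x̄ = F·x = [162209/12337, -4006257/86359, 192338/86359]
step 1: P̄ = F·P·Fᵀ + Q = [269846/12337 -842124/12337 -28320/12337; -842124/12337 26882203/86359 -130644/86359; -28320/12337 -130644/86359 943697/86359]
step 1: y = z − H·x̄ = [817526/86359, -13519290/86359]
step 1: S = H·P̄·Hᵀ + R = [11917071/86359 -15963119/86359; -15963119/86359 280701756/86359]
step 1: K = P̄·Hᵀ·S⁻¹ = [-264199906/2104976005 2214592412/35784592085; 109751439/2104976005 -10943084073/35784592085; 591576209/2104976005 716913312/35784592085]
step 1: x' = x̄ + K·y = [81294691497/35784592085, 70702227657/35784592085, 62671750992/35784592085]
step 1: P' = (I − K·H)·P̄ = [156682177706/35784592085 66163951416/35784592085 46238861366/35784592085; 66163951416/35784592085 37530823106/35784592085 24542349756/35784592085; 46238861366/35784592085 24542349756/35784592085 28822014526/35784592085]
step 2: x̄ = F·x = [-6936778767/7156918417, 431899327467/35784592085, -174860801961/35784592085]
step 2: P̄ = F·P·Fᵀ + Q = [66097445086/7156918417 -95490608244/7156918417 -16015262640/7156918417; -95490608244/7156918417 2537621826761/35784592085 -49195731468/35784592085; -16015262640/7156918417 -49195731468/35784592085 389347026459/35784592085]
step 2: y = z − H·x̄ = [41283083633/3253144735, 1612596454452/35784592085]
step 2: S = H·P̄·Hᵀ + R = [405291519191/3253144735 -28381482991/3253144735; -28381482991/3253144735 26629739886636/35784592085]
step 2: K = P̄·Hᵀ·S⁻¹ = [-410027544489814/3314930019543511 204668008158716/3314930019543511; 174463784435013/3314930019543511 -1011179730108963/3314930019543511; 932794505169051/3314930019543511 67806407635704/3314930019543511]
step 2: x' = x̄ + K·y = [806855862392989/3314930019543511, -3344522363725272/3314930019543511, -1305365721265950/3314930019543511]
step 2: P' = (I − K·H)·P̄ = [14451009648022342/3314930019543511 6103991151686424/3314930019543511 4270299823354362/3314930019543511; 6103991151686424/3314930019543511 3464544236126614/3314930019543511 2267282096475492/3314930019543511; 4270299823354362/3314930019543511 2267282096475492/3314930019543511 2667159281343522/3314930019543511]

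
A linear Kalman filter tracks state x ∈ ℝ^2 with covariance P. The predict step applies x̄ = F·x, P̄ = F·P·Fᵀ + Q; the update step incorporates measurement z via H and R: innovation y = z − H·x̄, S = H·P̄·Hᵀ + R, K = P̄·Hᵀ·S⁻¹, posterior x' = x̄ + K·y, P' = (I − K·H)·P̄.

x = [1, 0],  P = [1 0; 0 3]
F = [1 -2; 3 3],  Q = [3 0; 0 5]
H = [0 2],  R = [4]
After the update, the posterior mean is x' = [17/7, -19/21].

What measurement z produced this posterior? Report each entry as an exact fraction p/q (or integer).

z = [-2]

x̄ = F·x = [1, 3]
P̄ = F·P·Fᵀ + Q = [16 -15; -15 41]
S = H·P̄·Hᵀ + R = [168]
K = P̄·Hᵀ·S⁻¹ = [-5/28; 41/84]
x' − x̄ = [10/7, -82/21] = K·y
y = (KᵀK)⁻¹·Kᵀ·(x' − x̄) = [-8]
z = y + H·x̄ = [-8] + [6] = [-2]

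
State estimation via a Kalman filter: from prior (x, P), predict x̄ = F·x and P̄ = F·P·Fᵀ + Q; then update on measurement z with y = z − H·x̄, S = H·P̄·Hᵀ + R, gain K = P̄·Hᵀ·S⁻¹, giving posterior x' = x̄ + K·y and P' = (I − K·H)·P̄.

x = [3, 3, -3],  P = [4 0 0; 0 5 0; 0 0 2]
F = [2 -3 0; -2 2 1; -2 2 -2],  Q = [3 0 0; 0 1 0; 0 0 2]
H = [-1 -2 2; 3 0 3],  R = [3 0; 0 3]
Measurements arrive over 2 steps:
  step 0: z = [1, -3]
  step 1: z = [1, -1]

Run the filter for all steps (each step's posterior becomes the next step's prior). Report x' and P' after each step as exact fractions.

step 0: x̄ = F·x = [-3, -3, 6]
step 0: P̄ = F·P·Fᵀ + Q = [64 -46 -46; -46 39 32; -46 32 46]
step 0: y = z − H·x̄ = [-20, -12]
step 0: S = H·P̄·Hᵀ + R = [151 30; 30 165]
step 0: K = P̄·Hᵀ·S⁻¹ = [-812/1601 3358/8005; 436/1601 -2434/8005; 814/1601 -148/1601]
step 0: x' = x̄ + K·y = [16889/8005, -38407/8005, -4898/1601]
step 0: P' = (I − K·H)·P̄ = [71148/8005 -97274/8005 -13558/1601; -97274/8005 140207/8005 18968/1601; -13558/1601 18968/1601 13410/1601]
step 1: x̄ = F·x = [148999/8005, -135082/8005, -61612/8005]
step 1: P̄ = F·P·Fᵀ + Q = [2737758/8005 -2518674/8005 -1258374/8005; -2518674/8005 2349187/8005 1164252/8005; -1258374/8005 1164252/8005 606782/8005]
step 1: y = z − H·x̄ = [10064/8005, -270166/8005]
step 1: S = H·P̄·Hᵀ + R = [230433/8005 -221172/8005; -221172/8005 7474143/8005]
step 1: K = P̄·Hᵀ·S⁻¹ = [-8903810/23226763 1932656/3318109; 8890348/69680289 -5374018/9954327; 26637706/69680289 -2490832/9954327]
step 1: x' = x̄ + K·y = [-35453975/23226763, 34980566/23226763, 28544940/23226763]
step 1: P' = (I − K·H)·P̄ = [201595878/23226763 -275509510/23226763 -188067286/23226763; -275509510/23226763 1188839147/69680289 788910404/69680289; -188067286/23226763 788910404/69680289 546766034/69680289]

step 0: x' = [16889/8005, -38407/8005, -4898/1601], P' = [71148/8005 -97274/8005 -13558/1601; -97274/8005 140207/8005 18968/1601; -13558/1601 18968/1601 13410/1601]
step 1: x' = [-35453975/23226763, 34980566/23226763, 28544940/23226763], P' = [201595878/23226763 -275509510/23226763 -188067286/23226763; -275509510/23226763 1188839147/69680289 788910404/69680289; -188067286/23226763 788910404/69680289 546766034/69680289]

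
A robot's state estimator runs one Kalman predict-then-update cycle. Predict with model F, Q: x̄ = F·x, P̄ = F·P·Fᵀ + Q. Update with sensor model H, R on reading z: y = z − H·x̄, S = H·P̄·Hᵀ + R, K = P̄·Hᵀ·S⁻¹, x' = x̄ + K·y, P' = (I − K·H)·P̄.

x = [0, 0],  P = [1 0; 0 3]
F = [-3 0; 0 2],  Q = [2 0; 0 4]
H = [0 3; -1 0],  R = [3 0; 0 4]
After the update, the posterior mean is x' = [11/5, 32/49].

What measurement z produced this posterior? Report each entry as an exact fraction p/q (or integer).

x̄ = F·x = [0, 0]
P̄ = F·P·Fᵀ + Q = [11 0; 0 16]
S = H·P̄·Hᵀ + R = [147 0; 0 15]
K = P̄·Hᵀ·S⁻¹ = [0 -11/15; 16/49 0]
x' − x̄ = [11/5, 32/49] = K·y
y = (KᵀK)⁻¹·Kᵀ·(x' − x̄) = [2, -3]
z = y + H·x̄ = [2, -3] + [0, 0] = [2, -3]

z = [2, -3]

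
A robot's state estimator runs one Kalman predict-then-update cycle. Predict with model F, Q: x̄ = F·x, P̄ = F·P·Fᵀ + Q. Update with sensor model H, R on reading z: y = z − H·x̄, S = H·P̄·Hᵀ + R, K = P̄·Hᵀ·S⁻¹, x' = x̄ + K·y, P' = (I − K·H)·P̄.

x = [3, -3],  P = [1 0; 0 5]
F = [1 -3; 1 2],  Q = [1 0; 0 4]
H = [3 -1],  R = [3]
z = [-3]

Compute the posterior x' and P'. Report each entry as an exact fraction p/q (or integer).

x̄ = F·x = [12, -3]
P̄ = F·P·Fᵀ + Q = [47 -29; -29 25]
y = z − H·x̄ = [-42]
S = H·P̄·Hᵀ + R = [625]
K = P̄·Hᵀ·S⁻¹ = [34/125; -112/625]
x' = x̄ + K·y = [72/125, 2829/625]
P' = (I − K·H)·P̄ = [19/25 183/125; 183/125 3081/625]

x' = [72/125, 2829/625]
P' = [19/25 183/125; 183/125 3081/625]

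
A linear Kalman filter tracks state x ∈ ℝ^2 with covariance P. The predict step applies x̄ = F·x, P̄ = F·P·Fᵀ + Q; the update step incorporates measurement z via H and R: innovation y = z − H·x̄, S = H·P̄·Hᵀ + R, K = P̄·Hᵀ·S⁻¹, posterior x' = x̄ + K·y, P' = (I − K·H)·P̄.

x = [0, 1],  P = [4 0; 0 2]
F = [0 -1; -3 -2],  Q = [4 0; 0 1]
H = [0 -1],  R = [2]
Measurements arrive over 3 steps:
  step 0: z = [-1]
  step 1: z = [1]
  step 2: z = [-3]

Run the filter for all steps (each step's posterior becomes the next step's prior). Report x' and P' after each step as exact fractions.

step 0: x' = [-35/47, 41/47], P' = [266/47 8/47; 8/47 90/47]
step 1: x' = [-971/997, -2851/2991], P' = [5602/997 136/997; 136/997 5794/2991]
step 2: x' = [156063/188299, 575833/188299], P' = [1063078/188299 25624/188299; 25624/188299 364634/188299]

step 0: x̄ = F·x = [-1, -2]
step 0: P̄ = F·P·Fᵀ + Q = [6 4; 4 45]
step 0: y = z − H·x̄ = [-3]
step 0: S = H·P̄·Hᵀ + R = [47]
step 0: K = P̄·Hᵀ·S⁻¹ = [-4/47; -45/47]
step 0: x' = x̄ + K·y = [-35/47, 41/47]
step 0: P' = (I − K·H)·P̄ = [266/47 8/47; 8/47 90/47]
step 1: x̄ = F·x = [-41/47, 23/47]
step 1: P̄ = F·P·Fᵀ + Q = [278/47 204/47; 204/47 2897/47]
step 1: y = z − H·x̄ = [70/47]
step 1: S = H·P̄·Hᵀ + R = [2991/47]
step 1: K = P̄·Hᵀ·S⁻¹ = [-68/997; -2897/2991]
step 1: x' = x̄ + K·y = [-971/997, -2851/2991]
step 1: P' = (I − K·H)·P̄ = [5602/997 136/997; 136/997 5794/2991]
step 2: x̄ = F·x = [2851/2991, 14441/2991]
step 2: P̄ = F·P·Fᵀ + Q = [17758/2991 12812/2991; 12812/2991 182317/2991]
step 2: y = z − H·x̄ = [5468/2991]
step 2: S = H·P̄·Hᵀ + R = [188299/2991]
step 2: K = P̄·Hᵀ·S⁻¹ = [-12812/188299; -182317/188299]
step 2: x' = x̄ + K·y = [156063/188299, 575833/188299]
step 2: P' = (I − K·H)·P̄ = [1063078/188299 25624/188299; 25624/188299 364634/188299]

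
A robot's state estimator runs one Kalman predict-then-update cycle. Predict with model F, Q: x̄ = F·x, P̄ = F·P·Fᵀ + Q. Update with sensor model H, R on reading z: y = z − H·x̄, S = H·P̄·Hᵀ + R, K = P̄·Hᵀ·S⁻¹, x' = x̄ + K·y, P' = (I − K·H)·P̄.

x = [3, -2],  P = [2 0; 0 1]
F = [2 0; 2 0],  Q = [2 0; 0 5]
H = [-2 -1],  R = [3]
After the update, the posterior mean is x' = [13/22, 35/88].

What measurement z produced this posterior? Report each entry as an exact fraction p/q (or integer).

x̄ = F·x = [6, 6]
P̄ = F·P·Fᵀ + Q = [10 8; 8 13]
S = H·P̄·Hᵀ + R = [88]
K = P̄·Hᵀ·S⁻¹ = [-7/22; -29/88]
x' − x̄ = [-119/22, -493/88] = K·y
y = (KᵀK)⁻¹·Kᵀ·(x' − x̄) = [17]
z = y + H·x̄ = [17] + [-18] = [-1]

z = [-1]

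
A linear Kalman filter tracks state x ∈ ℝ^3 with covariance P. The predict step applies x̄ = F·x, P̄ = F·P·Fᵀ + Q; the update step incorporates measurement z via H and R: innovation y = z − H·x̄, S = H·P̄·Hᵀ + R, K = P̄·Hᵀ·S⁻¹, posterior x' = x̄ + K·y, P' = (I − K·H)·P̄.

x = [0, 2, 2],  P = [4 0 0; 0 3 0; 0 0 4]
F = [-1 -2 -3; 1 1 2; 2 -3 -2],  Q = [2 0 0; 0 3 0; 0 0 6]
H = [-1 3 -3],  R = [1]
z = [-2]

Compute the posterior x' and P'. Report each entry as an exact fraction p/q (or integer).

x̄ = F·x = [-10, 6, -10]
P̄ = F·P·Fᵀ + Q = [54 -34 34; -34 26 -17; 34 -17 65]
y = z − H·x̄ = [-60]
S = H·P̄·Hᵀ + R = [1588]
K = P̄·Hᵀ·S⁻¹ = [-129/794; 163/1588; -70/397]
x' = x̄ + K·y = [-100/397, -63/397, 230/397]
P' = (I − K·H)·P̄ = [4797/397 -5969/794 -4562/397; -5969/794 14719/1588 4661/397; -4562/397 4661/397 6205/397]

x' = [-100/397, -63/397, 230/397]
P' = [4797/397 -5969/794 -4562/397; -5969/794 14719/1588 4661/397; -4562/397 4661/397 6205/397]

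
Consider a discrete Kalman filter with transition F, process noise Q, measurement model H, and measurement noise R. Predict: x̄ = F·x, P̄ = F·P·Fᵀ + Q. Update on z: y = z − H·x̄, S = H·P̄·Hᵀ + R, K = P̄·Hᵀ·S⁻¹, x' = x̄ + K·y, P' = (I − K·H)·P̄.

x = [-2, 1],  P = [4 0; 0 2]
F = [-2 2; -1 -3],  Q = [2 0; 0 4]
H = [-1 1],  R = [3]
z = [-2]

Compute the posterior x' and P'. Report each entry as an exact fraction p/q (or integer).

x' = [76/21, 29/21]
P' = [82/7 72/7; 72/7 82/7]

x̄ = F·x = [6, -1]
P̄ = F·P·Fᵀ + Q = [26 -4; -4 26]
y = z − H·x̄ = [5]
S = H·P̄·Hᵀ + R = [63]
K = P̄·Hᵀ·S⁻¹ = [-10/21; 10/21]
x' = x̄ + K·y = [76/21, 29/21]
P' = (I − K·H)·P̄ = [82/7 72/7; 72/7 82/7]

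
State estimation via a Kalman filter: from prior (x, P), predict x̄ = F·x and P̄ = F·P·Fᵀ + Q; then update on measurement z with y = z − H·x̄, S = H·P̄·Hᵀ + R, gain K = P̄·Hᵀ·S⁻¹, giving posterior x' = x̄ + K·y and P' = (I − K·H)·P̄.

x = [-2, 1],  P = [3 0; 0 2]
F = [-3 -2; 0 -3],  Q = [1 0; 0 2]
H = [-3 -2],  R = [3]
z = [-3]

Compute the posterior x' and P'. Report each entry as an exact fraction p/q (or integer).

x̄ = F·x = [4, -3]
P̄ = F·P·Fᵀ + Q = [36 12; 12 20]
y = z − H·x̄ = [3]
S = H·P̄·Hᵀ + R = [551]
K = P̄·Hᵀ·S⁻¹ = [-132/551; -4/29]
x' = x̄ + K·y = [1808/551, -99/29]
P' = (I − K·H)·P̄ = [2412/551 -180/29; -180/29 276/29]

x' = [1808/551, -99/29]
P' = [2412/551 -180/29; -180/29 276/29]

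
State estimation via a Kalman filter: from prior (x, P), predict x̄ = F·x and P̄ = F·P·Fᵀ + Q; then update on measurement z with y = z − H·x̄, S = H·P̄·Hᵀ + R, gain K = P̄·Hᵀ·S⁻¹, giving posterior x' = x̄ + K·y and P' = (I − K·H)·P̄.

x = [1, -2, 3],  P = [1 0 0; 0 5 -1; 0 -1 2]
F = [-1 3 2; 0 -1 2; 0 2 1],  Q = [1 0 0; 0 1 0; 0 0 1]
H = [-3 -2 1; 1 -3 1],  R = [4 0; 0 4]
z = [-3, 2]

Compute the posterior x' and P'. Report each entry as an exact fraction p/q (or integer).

x̄ = F·x = [-1, 8, -1]
P̄ = F·P·Fᵀ + Q = [43 -11 27; -11 18 -9; 27 -9 19]
y = z − H·x̄ = [11, 28]
S = H·P̄·Hᵀ + R = [224 -88; -88 402]
K = P̄·Hᵀ·S⁻¹ = [-2887/10288 501/2572; -1417/10288 -551/2572; -88/643 195/1286]
x' = x̄ + K·y = [14067/10288, 5005/10288, 1119/643]
P' = (I − K·H)·P̄ = [1253/2572 121/2572 557/1286; 121/2572 1271/2572 372/643; 557/1286 372/643 2455/1286]

x' = [14067/10288, 5005/10288, 1119/643]
P' = [1253/2572 121/2572 557/1286; 121/2572 1271/2572 372/643; 557/1286 372/643 2455/1286]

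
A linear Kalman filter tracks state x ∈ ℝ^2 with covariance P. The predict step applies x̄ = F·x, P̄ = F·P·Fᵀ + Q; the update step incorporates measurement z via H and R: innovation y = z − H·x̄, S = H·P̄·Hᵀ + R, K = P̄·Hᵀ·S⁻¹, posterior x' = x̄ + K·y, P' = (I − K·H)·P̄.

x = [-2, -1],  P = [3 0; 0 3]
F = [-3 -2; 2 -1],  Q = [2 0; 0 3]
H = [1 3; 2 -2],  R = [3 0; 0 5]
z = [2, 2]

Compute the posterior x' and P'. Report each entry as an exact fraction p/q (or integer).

x' = [54563/39682, 4368/19841]
P' = [34473/39682 -981/19841; -981/19841 5184/19841]

x̄ = F·x = [8, -3]
P̄ = F·P·Fᵀ + Q = [41 -12; -12 18]
y = z − H·x̄ = [3, -20]
S = H·P̄·Hᵀ + R = [134 -74; -74 337]
K = P̄·Hᵀ·S⁻¹ = [9529/39682 7287/19841; 4857/19841 -2466/19841]
x' = x̄ + K·y = [54563/39682, 4368/19841]
P' = (I − K·H)·P̄ = [34473/39682 -981/19841; -981/19841 5184/19841]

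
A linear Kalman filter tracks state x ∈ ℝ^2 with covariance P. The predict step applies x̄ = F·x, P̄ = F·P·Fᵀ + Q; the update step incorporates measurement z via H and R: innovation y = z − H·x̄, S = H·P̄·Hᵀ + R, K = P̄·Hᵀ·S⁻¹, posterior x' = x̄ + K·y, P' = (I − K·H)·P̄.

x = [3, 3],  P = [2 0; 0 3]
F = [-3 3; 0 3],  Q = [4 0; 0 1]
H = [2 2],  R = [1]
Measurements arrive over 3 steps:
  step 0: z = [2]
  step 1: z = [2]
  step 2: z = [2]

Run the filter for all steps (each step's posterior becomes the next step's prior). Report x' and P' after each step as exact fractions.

step 0: x' = [-2432/525, 593/105], P' = [2621/525 -509/105; -509/105 104/21]
step 1: x' = [-36113/94029, 132871/94029], P' = [352409/282087 -305341/282087; -305341/282087 328751/282087]
step 2: x' = [-451768/1110301, 1586661/1110301], P' = [15233070/12213311 -13181764/12213311; -13181764/12213311 14175950/12213311]

step 0: x̄ = F·x = [0, 9]
step 0: P̄ = F·P·Fᵀ + Q = [49 27; 27 28]
step 0: y = z − H·x̄ = [-16]
step 0: S = H·P̄·Hᵀ + R = [525]
step 0: K = P̄·Hᵀ·S⁻¹ = [152/525; 22/105]
step 0: x' = x̄ + K·y = [-2432/525, 593/105]
step 0: P' = (I − K·H)·P̄ = [2621/525 -509/105; -509/105 104/21]
step 1: x̄ = F·x = [771/25, 593/35]
step 1: P̄ = F·P·Fᵀ + Q = [4519/25 441/5; 441/5 319/7]
step 1: y = z − H·x̄ = [-16374/175]
step 1: S = H·P̄·Hᵀ + R = [282087/175]
step 1: K = P̄·Hᵀ·S⁻¹ = [94136/282087; 46820/282087]
step 1: x' = x̄ + K·y = [-36113/94029, 132871/94029]
step 1: P' = (I − K·H)·P̄ = [352409/282087 -305341/282087; -305341/282087 328751/282087]
step 2: x̄ = F·x = [168984/31343, 132871/31343]
step 2: P̄ = F·P·Fᵀ + Q = [1417214/31343 634092/31343; 634092/31343 360094/31343]
step 2: y = z − H·x̄ = [-541024/31343]
step 2: S = H·P̄·Hᵀ + R = [12213311/31343]
step 2: K = P̄·Hᵀ·S⁻¹ = [4102612/12213311; 1988372/12213311]
step 2: x' = x̄ + K·y = [-451768/1110301, 1586661/1110301]
step 2: P' = (I − K·H)·P̄ = [15233070/12213311 -13181764/12213311; -13181764/12213311 14175950/12213311]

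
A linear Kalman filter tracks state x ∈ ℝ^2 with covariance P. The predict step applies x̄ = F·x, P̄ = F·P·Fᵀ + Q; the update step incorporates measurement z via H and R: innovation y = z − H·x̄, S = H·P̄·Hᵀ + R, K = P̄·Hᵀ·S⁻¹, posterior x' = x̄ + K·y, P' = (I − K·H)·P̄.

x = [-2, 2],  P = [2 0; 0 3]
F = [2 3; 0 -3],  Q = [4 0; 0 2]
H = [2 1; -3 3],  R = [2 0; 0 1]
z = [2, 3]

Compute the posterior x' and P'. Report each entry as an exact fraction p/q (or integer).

x' = [4916/34837, 38738/34837]
P' = [7716/34837 6378/34837; 6378/34837 8902/34837]

x̄ = F·x = [2, -6]
P̄ = F·P·Fᵀ + Q = [39 -27; -27 29]
y = z − H·x̄ = [4, 27]
S = H·P̄·Hᵀ + R = [79 -228; -228 1099]
K = P̄·Hᵀ·S⁻¹ = [10905/34837 -4014/34837; 10829/34837 7572/34837]
x' = x̄ + K·y = [4916/34837, 38738/34837]
P' = (I − K·H)·P̄ = [7716/34837 6378/34837; 6378/34837 8902/34837]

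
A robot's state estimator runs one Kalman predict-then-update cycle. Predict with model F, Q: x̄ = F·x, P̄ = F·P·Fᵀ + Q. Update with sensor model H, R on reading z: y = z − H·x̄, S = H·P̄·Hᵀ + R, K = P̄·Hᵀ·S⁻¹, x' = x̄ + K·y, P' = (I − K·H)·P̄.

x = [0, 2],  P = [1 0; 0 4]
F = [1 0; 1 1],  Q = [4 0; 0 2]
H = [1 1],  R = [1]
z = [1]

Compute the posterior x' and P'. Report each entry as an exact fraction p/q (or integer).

x̄ = F·x = [0, 2]
P̄ = F·P·Fᵀ + Q = [5 1; 1 7]
y = z − H·x̄ = [-1]
S = H·P̄·Hᵀ + R = [15]
K = P̄·Hᵀ·S⁻¹ = [2/5; 8/15]
x' = x̄ + K·y = [-2/5, 22/15]
P' = (I − K·H)·P̄ = [13/5 -11/5; -11/5 41/15]

x' = [-2/5, 22/15]
P' = [13/5 -11/5; -11/5 41/15]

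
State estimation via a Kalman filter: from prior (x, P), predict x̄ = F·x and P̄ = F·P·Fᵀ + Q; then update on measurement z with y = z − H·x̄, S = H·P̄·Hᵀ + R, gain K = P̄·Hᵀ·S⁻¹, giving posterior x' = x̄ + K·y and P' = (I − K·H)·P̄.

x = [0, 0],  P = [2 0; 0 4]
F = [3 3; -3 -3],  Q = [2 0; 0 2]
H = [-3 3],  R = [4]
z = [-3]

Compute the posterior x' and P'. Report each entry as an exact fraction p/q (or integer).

x' = [495/992, -495/992]
P' = [551/496 441/496; 441/496 551/496]

x̄ = F·x = [0, 0]
P̄ = F·P·Fᵀ + Q = [56 -54; -54 56]
y = z − H·x̄ = [-3]
S = H·P̄·Hᵀ + R = [1984]
K = P̄·Hᵀ·S⁻¹ = [-165/992; 165/992]
x' = x̄ + K·y = [495/992, -495/992]
P' = (I − K·H)·P̄ = [551/496 441/496; 441/496 551/496]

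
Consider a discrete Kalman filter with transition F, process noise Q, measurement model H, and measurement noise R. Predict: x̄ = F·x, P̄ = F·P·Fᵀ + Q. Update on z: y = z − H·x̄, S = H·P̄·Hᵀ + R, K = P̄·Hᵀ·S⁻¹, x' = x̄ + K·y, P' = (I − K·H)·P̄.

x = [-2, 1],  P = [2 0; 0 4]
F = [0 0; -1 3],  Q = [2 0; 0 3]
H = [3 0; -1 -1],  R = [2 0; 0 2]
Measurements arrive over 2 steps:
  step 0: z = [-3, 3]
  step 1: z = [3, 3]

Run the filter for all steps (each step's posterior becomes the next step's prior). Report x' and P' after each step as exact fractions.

step 0: x' = [-403/432, -751/432], P' = [43/216 -41/216; -41/216 451/216]
step 1: x' = [3529/3908, -15371/3908], P' = [1357/6839 -1249/6839; -1249/6839 13739/6839]

step 0: x̄ = F·x = [0, 5]
step 0: P̄ = F·P·Fᵀ + Q = [2 0; 0 41]
step 0: y = z − H·x̄ = [-3, 8]
step 0: S = H·P̄·Hᵀ + R = [20 -6; -6 45]
step 0: K = P̄·Hᵀ·S⁻¹ = [43/144 -1/216; -41/144 -205/216]
step 0: x' = x̄ + K·y = [-403/432, -751/432]
step 0: P' = (I − K·H)·P̄ = [43/216 -41/216; -41/216 451/216]
step 1: x̄ = F·x = [0, -925/216]
step 1: P̄ = F·P·Fᵀ + Q = [2 0; 0 1249/54]
step 1: y = z − H·x̄ = [3, -277/216]
step 1: S = H·P̄·Hᵀ + R = [20 -6; -6 1465/54]
step 1: K = P̄·Hᵀ·S⁻¹ = [4071/13678 -54/6839; -3747/13678 -6245/6839]
step 1: x' = x̄ + K·y = [3529/3908, -15371/3908]
step 1: P' = (I − K·H)·P̄ = [1357/6839 -1249/6839; -1249/6839 13739/6839]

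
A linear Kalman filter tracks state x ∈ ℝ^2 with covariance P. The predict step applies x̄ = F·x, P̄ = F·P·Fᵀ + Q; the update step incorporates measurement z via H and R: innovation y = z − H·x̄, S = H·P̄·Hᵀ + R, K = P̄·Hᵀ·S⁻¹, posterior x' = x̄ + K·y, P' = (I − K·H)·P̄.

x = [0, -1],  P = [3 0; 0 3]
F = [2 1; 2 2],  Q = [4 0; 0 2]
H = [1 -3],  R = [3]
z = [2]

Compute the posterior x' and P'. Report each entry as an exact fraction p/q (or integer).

x̄ = F·x = [-1, -2]
P̄ = F·P·Fᵀ + Q = [19 18; 18 26]
y = z − H·x̄ = [-3]
S = H·P̄·Hᵀ + R = [148]
K = P̄·Hᵀ·S⁻¹ = [-35/148; -15/37]
x' = x̄ + K·y = [-43/148, -29/37]
P' = (I − K·H)·P̄ = [1587/148 141/37; 141/37 62/37]

x' = [-43/148, -29/37]
P' = [1587/148 141/37; 141/37 62/37]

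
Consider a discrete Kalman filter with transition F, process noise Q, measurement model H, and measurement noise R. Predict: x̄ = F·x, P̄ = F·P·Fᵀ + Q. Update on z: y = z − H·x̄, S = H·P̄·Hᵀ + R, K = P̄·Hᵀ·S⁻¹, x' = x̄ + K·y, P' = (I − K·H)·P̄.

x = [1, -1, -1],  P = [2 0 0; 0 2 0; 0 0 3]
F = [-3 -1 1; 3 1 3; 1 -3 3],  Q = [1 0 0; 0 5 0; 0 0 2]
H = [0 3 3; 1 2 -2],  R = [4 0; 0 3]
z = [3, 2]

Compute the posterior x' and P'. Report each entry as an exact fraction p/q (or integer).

x' = [-85425/20969, 41257/20969, -1564/1613]
P' = [4168604/188721 -353099/62907 81421/14517; -353099/62907 36070/20969 -7246/4839; 81421/14517 -7246/4839 24938/14517]

x̄ = F·x = [-3, -1, 1]
P̄ = F·P·Fᵀ + Q = [24 -11 9; -11 52 27; 9 27 49]
y = z − H·x̄ = [3, 9]
S = H·P̄·Hᵀ + R = [1399 12; 12 135]
K = P̄·Hᵀ·S⁻¹ = [-206/62907 -22312/188721; 3503/20969 17239/62907; 800/4839 -3977/14517]
x' = x̄ + K·y = [-85425/20969, 41257/20969, -1564/1613]
P' = (I − K·H)·P̄ = [4168604/188721 -353099/62907 81421/14517; -353099/62907 36070/20969 -7246/4839; 81421/14517 -7246/4839 24938/14517]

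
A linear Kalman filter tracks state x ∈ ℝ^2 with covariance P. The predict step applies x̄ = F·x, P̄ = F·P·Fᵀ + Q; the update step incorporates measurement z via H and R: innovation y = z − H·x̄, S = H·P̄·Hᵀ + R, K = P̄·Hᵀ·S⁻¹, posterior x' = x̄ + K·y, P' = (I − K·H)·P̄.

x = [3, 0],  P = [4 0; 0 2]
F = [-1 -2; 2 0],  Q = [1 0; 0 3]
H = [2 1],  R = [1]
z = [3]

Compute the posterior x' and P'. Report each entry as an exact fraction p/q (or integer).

x' = [-33/20, 249/40]
P' = [49/10 -187/20; -187/20 751/40]

x̄ = F·x = [-3, 6]
P̄ = F·P·Fᵀ + Q = [13 -8; -8 19]
y = z − H·x̄ = [3]
S = H·P̄·Hᵀ + R = [40]
K = P̄·Hᵀ·S⁻¹ = [9/20; 3/40]
x' = x̄ + K·y = [-33/20, 249/40]
P' = (I − K·H)·P̄ = [49/10 -187/20; -187/20 751/40]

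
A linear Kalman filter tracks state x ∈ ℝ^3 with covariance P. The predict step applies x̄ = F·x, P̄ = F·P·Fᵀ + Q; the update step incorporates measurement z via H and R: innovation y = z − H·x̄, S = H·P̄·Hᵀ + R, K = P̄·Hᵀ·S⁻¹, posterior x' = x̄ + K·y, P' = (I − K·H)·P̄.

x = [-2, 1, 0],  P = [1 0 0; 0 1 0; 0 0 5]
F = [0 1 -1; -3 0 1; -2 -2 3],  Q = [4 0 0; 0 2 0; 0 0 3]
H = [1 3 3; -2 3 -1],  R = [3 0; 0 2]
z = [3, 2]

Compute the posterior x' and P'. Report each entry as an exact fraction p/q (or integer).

x' = [277/95, 8651/4275, -8549/4275]
P' = [117/19 1433/570 -2627/570; 1433/570 59933/51300 -99467/51300; -2627/570 -99467/51300 192533/51300]

x̄ = F·x = [1, 6, 2]
P̄ = F·P·Fᵀ + Q = [10 -5 -17; -5 16 21; -17 21 56]
y = z − H·x̄ = [-22, -12]
S = H·P̄·Hᵀ + R = [907 216; 216 108]
K = P̄·Hᵀ·S⁻¹ = [-4/95 -47/570; 32/475 10663/51300; 132/475 -9037/51300]
x' = x̄ + K·y = [277/95, 8651/4275, -8549/4275]
P' = (I − K·H)·P̄ = [117/19 1433/570 -2627/570; 1433/570 59933/51300 -99467/51300; -2627/570 -99467/51300 192533/51300]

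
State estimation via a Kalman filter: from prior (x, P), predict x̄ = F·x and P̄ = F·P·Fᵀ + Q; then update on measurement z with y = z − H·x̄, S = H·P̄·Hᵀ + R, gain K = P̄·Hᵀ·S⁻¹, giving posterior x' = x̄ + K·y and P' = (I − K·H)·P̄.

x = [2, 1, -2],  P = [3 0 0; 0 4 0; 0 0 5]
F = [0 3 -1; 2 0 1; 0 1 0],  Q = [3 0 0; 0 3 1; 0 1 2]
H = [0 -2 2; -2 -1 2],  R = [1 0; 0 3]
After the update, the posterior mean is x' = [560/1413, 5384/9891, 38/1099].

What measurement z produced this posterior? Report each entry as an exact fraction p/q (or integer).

x̄ = F·x = [5, 2, 1]
P̄ = F·P·Fᵀ + Q = [44 -5 12; -5 20 1; 12 1 6]
S = H·P̄·Hᵀ + R = [97 -10; -10 103]
K = P̄·Hᵀ·S⁻¹ = [416/1413 -769/1413; -3994/9891 -1156/9891; 100/1099 -129/1099]
x' − x̄ = [-6505/1413, -14398/9891, -1061/1099] = K·y
y = (KᵀK)⁻¹·Kᵀ·(x' − x̄) = [1, 9]
z = y + H·x̄ = [1, 9] + [-2, -10] = [-1, -1]

z = [-1, -1]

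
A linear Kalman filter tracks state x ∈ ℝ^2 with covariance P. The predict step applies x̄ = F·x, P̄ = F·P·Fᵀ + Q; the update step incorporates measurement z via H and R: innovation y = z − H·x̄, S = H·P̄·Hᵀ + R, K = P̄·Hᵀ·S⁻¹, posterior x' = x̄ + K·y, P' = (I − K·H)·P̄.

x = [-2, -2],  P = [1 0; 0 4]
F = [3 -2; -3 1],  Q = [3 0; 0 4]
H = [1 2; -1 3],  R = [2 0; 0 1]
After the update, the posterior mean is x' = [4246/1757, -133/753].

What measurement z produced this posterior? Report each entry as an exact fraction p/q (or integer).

x̄ = F·x = [-2, 4]
P̄ = F·P·Fᵀ + Q = [28 -17; -17 17]
S = H·P̄·Hᵀ + R = [30 57; 57 284]
K = P̄·Hᵀ·S⁻¹ = [933/1757 -676/1757; 136/753 51/251]
x' − x̄ = [7760/1757, -3145/753] = K·y
y = (KᵀK)⁻¹·Kᵀ·(x' − x̄) = [-4, -17]
z = y + H·x̄ = [-4, -17] + [6, 14] = [2, -3]

z = [2, -3]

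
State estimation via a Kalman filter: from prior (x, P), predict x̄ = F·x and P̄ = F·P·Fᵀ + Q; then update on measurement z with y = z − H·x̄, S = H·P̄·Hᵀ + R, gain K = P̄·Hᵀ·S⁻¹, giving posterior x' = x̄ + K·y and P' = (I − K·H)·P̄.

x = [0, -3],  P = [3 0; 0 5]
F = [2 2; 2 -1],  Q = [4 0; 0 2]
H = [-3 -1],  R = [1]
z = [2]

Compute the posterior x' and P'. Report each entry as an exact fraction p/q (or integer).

x' = [-353/178, 1393/356]
P' = [179/89 -1019/178; -1019/178 6139/356]

x̄ = F·x = [-6, 3]
P̄ = F·P·Fᵀ + Q = [36 2; 2 19]
y = z − H·x̄ = [-13]
S = H·P̄·Hᵀ + R = [356]
K = P̄·Hᵀ·S⁻¹ = [-55/178; -25/356]
x' = x̄ + K·y = [-353/178, 1393/356]
P' = (I − K·H)·P̄ = [179/89 -1019/178; -1019/178 6139/356]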